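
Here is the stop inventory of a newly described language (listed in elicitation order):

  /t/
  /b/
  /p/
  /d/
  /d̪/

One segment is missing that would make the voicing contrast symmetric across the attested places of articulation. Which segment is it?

Voiceless: /p/ (bilabial), /t/ (alveolar).
Voiced: /b/ (bilabial), /d̪/ (dental), /d/ (alveolar).
The dental row has no voiceless member, so the gap is the voiceless dental stop /t̪/.

/t̪/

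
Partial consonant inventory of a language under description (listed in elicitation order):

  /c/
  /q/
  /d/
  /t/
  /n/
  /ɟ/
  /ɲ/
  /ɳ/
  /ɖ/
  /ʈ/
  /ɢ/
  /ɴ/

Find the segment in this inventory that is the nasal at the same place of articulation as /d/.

/d/ is a voiced alveolar stop.
The nasal at the same place is an alveolar nasal — in this inventory, /n/.

/n/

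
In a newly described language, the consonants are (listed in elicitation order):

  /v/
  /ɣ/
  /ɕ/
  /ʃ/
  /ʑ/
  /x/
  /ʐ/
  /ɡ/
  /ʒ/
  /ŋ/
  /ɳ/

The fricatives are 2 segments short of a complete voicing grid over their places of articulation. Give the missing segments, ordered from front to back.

/f/, /ʂ/

labiodental: voiceless —, voiced /v/.
postalveolar: voiceless /ʃ/, voiced /ʒ/.
retroflex: voiceless —, voiced /ʐ/.
alveolo-palatal: voiceless /ɕ/, voiced /ʑ/.
velar: voiceless /x/, voiced /ɣ/.
Gaps, from front to back: labiodental lacks voiceless (/f/); retroflex lacks voiceless (/ʂ/).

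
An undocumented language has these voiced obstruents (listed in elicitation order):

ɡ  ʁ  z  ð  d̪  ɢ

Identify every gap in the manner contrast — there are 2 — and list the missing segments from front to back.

place of articulation  stop      fricative
dental            d̪        ð       
alveolar          —         z       
velar             ɡ         —       
uvular            ɢ         ʁ       
Gaps, from front to back: alveolar lacks stop (/d/); velar lacks fricative (/ɣ/).

/d/, /ɣ/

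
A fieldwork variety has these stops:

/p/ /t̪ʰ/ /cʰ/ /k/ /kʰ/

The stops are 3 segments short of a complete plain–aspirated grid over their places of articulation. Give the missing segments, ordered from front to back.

/pʰ/, /t̪/, /c/

bilabial: plain /p/, aspirated —.
dental: plain —, aspirated /t̪ʰ/.
palatal: plain —, aspirated /cʰ/.
velar: plain /k/, aspirated /kʰ/.
Gaps, from front to back: bilabial lacks aspirated (/pʰ/); dental lacks plain (/t̪/); palatal lacks plain (/c/).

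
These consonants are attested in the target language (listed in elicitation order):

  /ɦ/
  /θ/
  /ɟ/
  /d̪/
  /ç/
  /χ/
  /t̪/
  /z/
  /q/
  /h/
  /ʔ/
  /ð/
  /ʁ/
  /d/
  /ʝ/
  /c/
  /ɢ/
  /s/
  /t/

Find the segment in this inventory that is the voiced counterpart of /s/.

/z/

/s/ is a voiceless alveolar fricative.
The voiced counterpart is a voiced alveolar fricative — in this inventory, /z/.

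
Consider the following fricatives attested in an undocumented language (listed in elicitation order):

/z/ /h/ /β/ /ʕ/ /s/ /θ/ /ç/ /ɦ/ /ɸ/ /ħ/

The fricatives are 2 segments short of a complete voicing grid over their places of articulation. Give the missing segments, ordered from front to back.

/ð/, /ʝ/

Voiceless: /ɸ/ (bilabial), /θ/ (dental), /s/ (alveolar), /ç/ (palatal), /ħ/ (pharyngeal), /h/ (glottal).
Voiced: /β/ (bilabial), /z/ (alveolar), /ʕ/ (pharyngeal), /ɦ/ (glottal).
Gaps, from front to back: dental lacks voiced (/ð/); palatal lacks voiced (/ʝ/).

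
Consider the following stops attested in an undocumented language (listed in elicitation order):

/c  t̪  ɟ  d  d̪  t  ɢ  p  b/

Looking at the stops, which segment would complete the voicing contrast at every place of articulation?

bilabial: voiceless /p/, voiced /b/.
dental: voiceless /t̪/, voiced /d̪/.
alveolar: voiceless /t/, voiced /d/.
palatal: voiceless /c/, voiced /ɟ/.
uvular: voiceless —, voiced /ɢ/.
The uvular row has no voiceless member, so the gap is the voiceless uvular stop /q/.

/q/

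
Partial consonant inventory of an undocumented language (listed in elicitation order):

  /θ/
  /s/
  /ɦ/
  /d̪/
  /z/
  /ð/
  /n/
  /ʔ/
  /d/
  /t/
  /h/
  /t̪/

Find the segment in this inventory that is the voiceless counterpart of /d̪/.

/d̪/ is a voiced dental stop.
The voiceless counterpart is a voiceless dental stop — in this inventory, /t̪/.

/t̪/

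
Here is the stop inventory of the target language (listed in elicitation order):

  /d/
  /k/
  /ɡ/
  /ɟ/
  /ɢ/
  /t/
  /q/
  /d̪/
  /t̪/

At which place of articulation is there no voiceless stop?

dental: voiceless /t̪/, voiced /d̪/.
alveolar: voiceless /t/, voiced /d/.
palatal: voiceless —, voiced /ɟ/.
velar: voiceless /k/, voiced /ɡ/.
uvular: voiceless /q/, voiced /ɢ/.
Every place of articulation has a voiceless member except palatal, where /c/ would be expected.

palatal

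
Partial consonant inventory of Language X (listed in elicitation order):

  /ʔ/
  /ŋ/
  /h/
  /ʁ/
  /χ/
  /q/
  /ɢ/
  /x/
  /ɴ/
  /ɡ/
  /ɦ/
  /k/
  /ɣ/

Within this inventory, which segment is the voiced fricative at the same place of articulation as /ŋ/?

/ɣ/

/ŋ/ is a velar nasal.
The voiced fricative at the same place is a voiced velar fricative — in this inventory, /ɣ/.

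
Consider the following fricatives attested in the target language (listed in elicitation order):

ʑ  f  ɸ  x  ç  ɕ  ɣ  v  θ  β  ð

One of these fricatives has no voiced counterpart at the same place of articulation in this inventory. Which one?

/ç/

Bilabial: /ɸ/ ~ /β/
Labiodental: /f/ ~ /v/
Dental: /θ/ ~ /ð/
Alveolo-palatal: /ɕ/ ~ /ʑ/
Velar: /x/ ~ /ɣ/
Palatal: only /ç/ (voiceless); no voiced partner.
So /ç/ is the unpaired segment.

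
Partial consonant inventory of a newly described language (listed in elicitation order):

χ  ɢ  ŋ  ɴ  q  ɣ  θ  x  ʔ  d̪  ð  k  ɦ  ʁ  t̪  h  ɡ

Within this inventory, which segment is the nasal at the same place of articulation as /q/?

/q/ is a voiceless uvular stop.
The nasal at the same place is an uvular nasal — in this inventory, /ɴ/.

/ɴ/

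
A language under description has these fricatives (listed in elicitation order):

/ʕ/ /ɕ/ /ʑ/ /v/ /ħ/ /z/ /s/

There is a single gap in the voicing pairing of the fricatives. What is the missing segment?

/f/

Voiceless: /s/ (alveolar), /ɕ/ (alveolo-palatal), /ħ/ (pharyngeal).
Voiced: /v/ (labiodental), /z/ (alveolar), /ʑ/ (alveolo-palatal), /ʕ/ (pharyngeal).
The labiodental row has no voiceless member, so the gap is the voiceless labiodental fricative /f/.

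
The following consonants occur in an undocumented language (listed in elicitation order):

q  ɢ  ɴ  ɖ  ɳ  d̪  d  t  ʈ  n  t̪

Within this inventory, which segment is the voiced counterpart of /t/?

/t/ is a voiceless alveolar stop.
The voiced counterpart is a voiced alveolar stop — in this inventory, /d/.

/d/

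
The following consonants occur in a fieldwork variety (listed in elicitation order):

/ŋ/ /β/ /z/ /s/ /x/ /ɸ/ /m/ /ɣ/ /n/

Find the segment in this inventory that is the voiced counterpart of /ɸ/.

/β/

/ɸ/ is a voiceless bilabial fricative.
The voiced counterpart is a voiced bilabial fricative — in this inventory, /β/.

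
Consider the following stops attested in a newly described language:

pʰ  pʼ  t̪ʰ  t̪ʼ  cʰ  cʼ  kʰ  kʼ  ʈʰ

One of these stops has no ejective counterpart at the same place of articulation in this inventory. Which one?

Bilabial: /pʰ/ ~ /pʼ/
Dental: /t̪ʰ/ ~ /t̪ʼ/
Palatal: /cʰ/ ~ /cʼ/
Velar: /kʰ/ ~ /kʼ/
Retroflex: only /ʈʰ/ (aspirated); no ejective partner.
So /ʈʰ/ is the unpaired segment.

/ʈʰ/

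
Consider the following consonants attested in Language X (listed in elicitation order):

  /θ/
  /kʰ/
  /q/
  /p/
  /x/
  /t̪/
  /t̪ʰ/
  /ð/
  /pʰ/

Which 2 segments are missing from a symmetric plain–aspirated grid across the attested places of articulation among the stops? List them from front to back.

place of articulation  plain     aspirated
bilabial          p         pʰ      
dental            t̪        t̪ʰ     
velar             —         kʰ      
uvular            q         —       
Gaps, from front to back: velar lacks plain (/k/); uvular lacks aspirated (/qʰ/).

/k/, /qʰ/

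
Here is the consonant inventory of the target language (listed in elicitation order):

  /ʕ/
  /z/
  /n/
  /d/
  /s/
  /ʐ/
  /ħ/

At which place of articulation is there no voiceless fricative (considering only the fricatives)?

alveolar: voiceless /s/, voiced /z/.
retroflex: voiceless —, voiced /ʐ/.
pharyngeal: voiceless /ħ/, voiced /ʕ/.
Every place of articulation has a voiceless member except retroflex, where /ʂ/ would be expected.

retroflex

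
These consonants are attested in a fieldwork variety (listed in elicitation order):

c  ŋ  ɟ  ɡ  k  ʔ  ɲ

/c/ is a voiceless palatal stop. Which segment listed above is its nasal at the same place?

The nasal at the same place is a palatal nasal — in this inventory, /ɲ/.

/ɲ/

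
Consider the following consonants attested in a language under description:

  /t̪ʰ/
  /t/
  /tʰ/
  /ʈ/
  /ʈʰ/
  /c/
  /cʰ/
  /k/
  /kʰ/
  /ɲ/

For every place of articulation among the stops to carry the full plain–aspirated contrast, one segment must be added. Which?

place of articulation  plain     aspirated
dental            —         t̪ʰ     
alveolar          t         tʰ      
retroflex         ʈ         ʈʰ      
palatal           c         cʰ      
velar             k         kʰ      
The dental row has no plain member, so the gap is the plain dental stop /t̪/.

/t̪/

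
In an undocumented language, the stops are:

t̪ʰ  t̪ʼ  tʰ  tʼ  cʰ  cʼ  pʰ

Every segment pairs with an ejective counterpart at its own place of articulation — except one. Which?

/pʰ/

Dental: /t̪ʰ/ ~ /t̪ʼ/
Alveolar: /tʰ/ ~ /tʼ/
Palatal: /cʰ/ ~ /cʼ/
Bilabial: only /pʰ/ (aspirated); no ejective partner.
So /pʰ/ is the unpaired segment.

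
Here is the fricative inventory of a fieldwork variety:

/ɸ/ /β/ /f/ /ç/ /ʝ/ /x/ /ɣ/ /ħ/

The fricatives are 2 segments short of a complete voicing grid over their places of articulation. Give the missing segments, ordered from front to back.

/v/, /ʕ/

place of articulation  voiceless  voiced  
bilabial          ɸ         β       
labiodental       f         —       
palatal           ç         ʝ       
velar             x         ɣ       
pharyngeal        ħ         —       
Gaps, from front to back: labiodental lacks voiced (/v/); pharyngeal lacks voiced (/ʕ/).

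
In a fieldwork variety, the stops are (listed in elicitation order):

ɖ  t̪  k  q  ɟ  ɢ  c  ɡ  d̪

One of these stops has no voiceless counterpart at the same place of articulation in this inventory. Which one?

/ɖ/

Dental: /t̪/ ~ /d̪/
Palatal: /c/ ~ /ɟ/
Velar: /k/ ~ /ɡ/
Uvular: /q/ ~ /ɢ/
Retroflex: only /ɖ/ (voiced); no voiceless partner.
So /ɖ/ is the unpaired segment.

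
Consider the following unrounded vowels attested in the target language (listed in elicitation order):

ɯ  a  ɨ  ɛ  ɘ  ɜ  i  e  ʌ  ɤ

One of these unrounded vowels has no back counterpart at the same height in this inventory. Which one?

High: /i/ ~ /ɨ/ ~ /ɯ/
High-mid: /e/ ~ /ɘ/ ~ /ɤ/
Low-mid: /ɛ/ ~ /ɜ/ ~ /ʌ/
Low: only /a/ (front); no back partner.
So /a/ is the unpaired segment.

/a/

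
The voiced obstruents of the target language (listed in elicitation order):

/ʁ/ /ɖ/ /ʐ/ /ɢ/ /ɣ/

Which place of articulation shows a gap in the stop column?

velar

place of articulation  stop      fricative
retroflex         ɖ         ʐ       
velar             —         ɣ       
uvular            ɢ         ʁ       
Every place of articulation has a stop member except velar, where /ɡ/ would be expected.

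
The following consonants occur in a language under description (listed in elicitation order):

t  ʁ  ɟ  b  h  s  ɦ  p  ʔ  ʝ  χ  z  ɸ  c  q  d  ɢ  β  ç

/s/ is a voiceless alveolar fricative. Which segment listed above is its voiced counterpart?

/z/

The voiced counterpart is a voiced alveolar fricative — in this inventory, /z/.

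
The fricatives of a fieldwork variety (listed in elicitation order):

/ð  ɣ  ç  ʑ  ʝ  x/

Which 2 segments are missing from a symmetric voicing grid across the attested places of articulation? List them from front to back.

/θ/, /ɕ/

dental: voiceless —, voiced /ð/.
alveolo-palatal: voiceless —, voiced /ʑ/.
palatal: voiceless /ç/, voiced /ʝ/.
velar: voiceless /x/, voiced /ɣ/.
Gaps, from front to back: dental lacks voiceless (/θ/); alveolo-palatal lacks voiceless (/ɕ/).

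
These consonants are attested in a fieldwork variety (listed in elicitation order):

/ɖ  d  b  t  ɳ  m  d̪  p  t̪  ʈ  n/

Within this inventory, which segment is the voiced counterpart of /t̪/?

/d̪/

/t̪/ is a voiceless dental stop.
The voiced counterpart is a voiced dental stop — in this inventory, /d̪/.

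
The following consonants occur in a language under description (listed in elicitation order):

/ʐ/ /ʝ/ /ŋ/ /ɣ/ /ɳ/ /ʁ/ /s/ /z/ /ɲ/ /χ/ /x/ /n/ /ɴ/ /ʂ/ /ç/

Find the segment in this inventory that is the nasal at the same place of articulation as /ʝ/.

/ɲ/

/ʝ/ is a voiced palatal fricative.
The nasal at the same place is a palatal nasal — in this inventory, /ɲ/.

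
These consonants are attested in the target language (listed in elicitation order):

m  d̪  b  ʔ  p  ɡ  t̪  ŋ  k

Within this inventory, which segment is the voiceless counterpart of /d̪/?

/d̪/ is a voiced dental stop.
The voiceless counterpart is a voiceless dental stop — in this inventory, /t̪/.

/t̪/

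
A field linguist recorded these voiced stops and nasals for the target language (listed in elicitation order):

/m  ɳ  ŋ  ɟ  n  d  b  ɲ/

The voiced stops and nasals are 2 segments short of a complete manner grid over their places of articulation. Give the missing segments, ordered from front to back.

/ɖ/, /ɡ/

bilabial: oral stop /b/, nasal /m/.
alveolar: oral stop /d/, nasal /n/.
retroflex: oral stop —, nasal /ɳ/.
palatal: oral stop /ɟ/, nasal /ɲ/.
velar: oral stop —, nasal /ŋ/.
Gaps, from front to back: retroflex lacks oral stop (/ɖ/); velar lacks oral stop (/ɡ/).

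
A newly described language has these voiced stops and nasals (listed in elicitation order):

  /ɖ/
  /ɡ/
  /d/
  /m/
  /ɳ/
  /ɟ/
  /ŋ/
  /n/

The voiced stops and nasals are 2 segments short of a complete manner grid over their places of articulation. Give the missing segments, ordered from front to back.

Oral stop: /d/ (alveolar), /ɖ/ (retroflex), /ɟ/ (palatal), /ɡ/ (velar).
Nasal: /m/ (bilabial), /n/ (alveolar), /ɳ/ (retroflex), /ŋ/ (velar).
Gaps, from front to back: bilabial lacks oral stop (/b/); palatal lacks nasal (/ɲ/).

/b/, /ɲ/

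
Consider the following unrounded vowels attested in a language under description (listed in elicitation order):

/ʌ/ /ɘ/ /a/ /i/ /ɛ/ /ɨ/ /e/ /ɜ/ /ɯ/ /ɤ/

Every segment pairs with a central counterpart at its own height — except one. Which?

/a/

High: /i/ ~ /ɨ/ ~ /ɯ/
High-mid: /e/ ~ /ɘ/ ~ /ɤ/
Low-mid: /ɛ/ ~ /ɜ/ ~ /ʌ/
Low: only /a/ (front); no central partner.
So /a/ is the unpaired segment.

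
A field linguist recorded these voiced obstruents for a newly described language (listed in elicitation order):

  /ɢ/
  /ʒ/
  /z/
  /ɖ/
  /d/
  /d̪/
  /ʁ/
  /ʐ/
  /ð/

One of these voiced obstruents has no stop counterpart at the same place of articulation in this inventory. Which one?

Dental: /d̪/ ~ /ð/
Alveolar: /d/ ~ /z/
Retroflex: /ɖ/ ~ /ʐ/
Uvular: /ɢ/ ~ /ʁ/
Postalveolar: only /ʒ/ (fricative); no stop partner.
So /ʒ/ is the unpaired segment.

/ʒ/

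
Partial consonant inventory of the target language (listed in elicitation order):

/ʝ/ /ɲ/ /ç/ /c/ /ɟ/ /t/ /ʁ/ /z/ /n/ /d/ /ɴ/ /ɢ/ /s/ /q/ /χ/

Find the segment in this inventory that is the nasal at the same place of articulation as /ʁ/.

/ʁ/ is a voiced uvular fricative.
The nasal at the same place is an uvular nasal — in this inventory, /ɴ/.

/ɴ/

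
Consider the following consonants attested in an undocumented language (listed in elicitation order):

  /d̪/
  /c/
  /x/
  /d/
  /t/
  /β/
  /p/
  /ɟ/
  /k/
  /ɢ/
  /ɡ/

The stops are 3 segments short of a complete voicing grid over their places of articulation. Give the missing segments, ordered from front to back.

/b/, /t̪/, /q/

place of articulation  voiceless  voiced  
bilabial          p         —       
dental            —         d̪      
alveolar          t         d       
palatal           c         ɟ       
velar             k         ɡ       
uvular            —         ɢ       
Gaps, from front to back: bilabial lacks voiced (/b/); dental lacks voiceless (/t̪/); uvular lacks voiceless (/q/).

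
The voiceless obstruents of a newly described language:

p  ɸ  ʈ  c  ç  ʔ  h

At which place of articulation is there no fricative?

retroflex

Stop: /p/ (bilabial), /ʈ/ (retroflex), /c/ (palatal), /ʔ/ (glottal).
Fricative: /ɸ/ (bilabial), /ç/ (palatal), /h/ (glottal).
Every place of articulation has a fricative member except retroflex, where /ʂ/ would be expected.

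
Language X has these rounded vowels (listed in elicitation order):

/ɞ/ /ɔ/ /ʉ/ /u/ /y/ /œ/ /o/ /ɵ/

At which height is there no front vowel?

high-mid

high: front /y/, central /ʉ/, back /u/.
high-mid: front —, central /ɵ/, back /o/.
low-mid: front /œ/, central /ɞ/, back /ɔ/.
Every height has a front member except high-mid, where /ø/ would be expected.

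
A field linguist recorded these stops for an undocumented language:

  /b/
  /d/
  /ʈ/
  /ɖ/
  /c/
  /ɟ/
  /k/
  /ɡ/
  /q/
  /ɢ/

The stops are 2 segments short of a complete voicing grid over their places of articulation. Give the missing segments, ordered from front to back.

bilabial: voiceless —, voiced /b/.
alveolar: voiceless —, voiced /d/.
retroflex: voiceless /ʈ/, voiced /ɖ/.
palatal: voiceless /c/, voiced /ɟ/.
velar: voiceless /k/, voiced /ɡ/.
uvular: voiceless /q/, voiced /ɢ/.
Gaps, from front to back: bilabial lacks voiceless (/p/); alveolar lacks voiceless (/t/).

/p/, /t/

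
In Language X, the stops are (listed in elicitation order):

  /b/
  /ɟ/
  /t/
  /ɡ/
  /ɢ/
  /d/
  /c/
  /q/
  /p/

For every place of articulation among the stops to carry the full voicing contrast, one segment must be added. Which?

/k/

place of articulation  voiceless  voiced  
bilabial          p         b       
alveolar          t         d       
palatal           c         ɟ       
velar             —         ɡ       
uvular            q         ɢ       
The velar row has no voiceless member, so the gap is the voiceless velar stop /k/.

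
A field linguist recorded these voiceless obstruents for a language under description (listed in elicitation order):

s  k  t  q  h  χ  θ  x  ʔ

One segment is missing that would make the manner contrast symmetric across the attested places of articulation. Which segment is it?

place of articulation  stop      fricative
dental            —         θ       
alveolar          t         s       
velar             k         x       
uvular            q         χ       
glottal           ʔ         h       
The dental row has no stop member, so the gap is the dental stop /t̪/.

/t̪/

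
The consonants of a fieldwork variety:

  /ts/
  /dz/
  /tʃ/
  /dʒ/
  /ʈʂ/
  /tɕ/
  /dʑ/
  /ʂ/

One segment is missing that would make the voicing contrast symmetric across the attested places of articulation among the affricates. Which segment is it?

/ɖʐ/

Voiceless: /ts/ (alveolar), /tʃ/ (postalveolar), /ʈʂ/ (retroflex), /tɕ/ (alveolo-palatal).
Voiced: /dz/ (alveolar), /dʒ/ (postalveolar), /dʑ/ (alveolo-palatal).
The retroflex row has no voiced member, so the gap is the voiced retroflex affricate /ɖʐ/.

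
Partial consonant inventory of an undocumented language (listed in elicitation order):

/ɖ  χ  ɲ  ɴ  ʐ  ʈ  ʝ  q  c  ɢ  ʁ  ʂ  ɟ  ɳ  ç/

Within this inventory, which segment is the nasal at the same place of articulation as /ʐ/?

/ɳ/

/ʐ/ is a voiced retroflex fricative.
The nasal at the same place is a retroflex nasal — in this inventory, /ɳ/.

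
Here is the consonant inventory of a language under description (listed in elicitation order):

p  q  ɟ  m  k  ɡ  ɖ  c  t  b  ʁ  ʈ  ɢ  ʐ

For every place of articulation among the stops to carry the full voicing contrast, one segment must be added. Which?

place of articulation  voiceless  voiced  
bilabial          p         b       
alveolar          t         —       
retroflex         ʈ         ɖ       
palatal           c         ɟ       
velar             k         ɡ       
uvular            q         ɢ       
The alveolar row has no voiced member, so the gap is the voiced alveolar stop /d/.

/d/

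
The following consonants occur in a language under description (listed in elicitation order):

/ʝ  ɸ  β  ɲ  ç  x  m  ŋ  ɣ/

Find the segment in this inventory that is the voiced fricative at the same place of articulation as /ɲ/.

/ɲ/ is a palatal nasal.
The voiced fricative at the same place is a voiced palatal fricative — in this inventory, /ʝ/.

/ʝ/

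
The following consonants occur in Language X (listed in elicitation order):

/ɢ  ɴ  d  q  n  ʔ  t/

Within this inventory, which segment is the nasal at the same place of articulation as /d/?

/d/ is a voiced alveolar stop.
The nasal at the same place is an alveolar nasal — in this inventory, /n/.

/n/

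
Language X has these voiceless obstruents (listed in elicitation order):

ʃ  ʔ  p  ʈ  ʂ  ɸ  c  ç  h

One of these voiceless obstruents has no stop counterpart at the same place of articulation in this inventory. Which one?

/ʃ/

Bilabial: /p/ ~ /ɸ/
Retroflex: /ʈ/ ~ /ʂ/
Palatal: /c/ ~ /ç/
Glottal: /ʔ/ ~ /h/
Postalveolar: only /ʃ/ (fricative); no stop partner.
So /ʃ/ is the unpaired segment.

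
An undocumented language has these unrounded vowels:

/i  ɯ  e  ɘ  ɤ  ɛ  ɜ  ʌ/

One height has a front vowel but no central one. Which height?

Front: /i/ (high), /e/ (high-mid), /ɛ/ (low-mid).
Central: /ɘ/ (high-mid), /ɜ/ (low-mid).
Back: /ɯ/ (high), /ɤ/ (high-mid), /ʌ/ (low-mid).
Every height has a central member except high, where /ɨ/ would be expected.

high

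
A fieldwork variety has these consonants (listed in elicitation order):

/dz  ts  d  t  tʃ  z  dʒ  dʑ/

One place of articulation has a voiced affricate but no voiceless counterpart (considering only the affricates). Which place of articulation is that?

alveolo-palatal

place of articulation  voiceless  voiced  
alveolar          ts        dz      
postalveolar      tʃ        dʒ      
alveolo-palatal   —         dʑ      
Every place of articulation has a voiceless member except alveolo-palatal, where /tɕ/ would be expected.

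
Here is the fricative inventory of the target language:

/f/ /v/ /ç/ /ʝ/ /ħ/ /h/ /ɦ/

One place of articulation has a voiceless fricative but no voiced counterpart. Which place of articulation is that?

Voiceless: /f/ (labiodental), /ç/ (palatal), /ħ/ (pharyngeal), /h/ (glottal).
Voiced: /v/ (labiodental), /ʝ/ (palatal), /ɦ/ (glottal).
Every place of articulation has a voiced member except pharyngeal, where /ʕ/ would be expected.

pharyngeal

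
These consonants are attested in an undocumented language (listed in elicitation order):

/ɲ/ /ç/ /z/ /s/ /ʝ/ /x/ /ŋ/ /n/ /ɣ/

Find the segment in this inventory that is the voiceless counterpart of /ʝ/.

/ʝ/ is a voiced palatal fricative.
The voiceless counterpart is a voiceless palatal fricative — in this inventory, /ç/.

/ç/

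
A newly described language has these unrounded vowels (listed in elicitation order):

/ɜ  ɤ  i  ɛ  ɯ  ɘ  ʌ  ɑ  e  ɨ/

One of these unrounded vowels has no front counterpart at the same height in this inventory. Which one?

High: /i/ ~ /ɨ/ ~ /ɯ/
High-mid: /e/ ~ /ɘ/ ~ /ɤ/
Low-mid: /ɛ/ ~ /ɜ/ ~ /ʌ/
Low: only /ɑ/ (back); no front partner.
So /ɑ/ is the unpaired segment.

/ɑ/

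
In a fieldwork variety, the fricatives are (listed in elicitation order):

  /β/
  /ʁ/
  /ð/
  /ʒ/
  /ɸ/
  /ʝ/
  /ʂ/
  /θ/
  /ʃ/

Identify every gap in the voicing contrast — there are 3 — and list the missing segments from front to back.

bilabial: voiceless /ɸ/, voiced /β/.
dental: voiceless /θ/, voiced /ð/.
postalveolar: voiceless /ʃ/, voiced /ʒ/.
retroflex: voiceless /ʂ/, voiced —.
palatal: voiceless —, voiced /ʝ/.
uvular: voiceless —, voiced /ʁ/.
Gaps, from front to back: retroflex lacks voiced (/ʐ/); palatal lacks voiceless (/ç/); uvular lacks voiceless (/χ/).

/ʐ/, /ç/, /χ/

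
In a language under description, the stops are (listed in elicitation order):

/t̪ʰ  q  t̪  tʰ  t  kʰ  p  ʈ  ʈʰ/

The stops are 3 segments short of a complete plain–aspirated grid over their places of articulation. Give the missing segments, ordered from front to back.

/pʰ/, /k/, /qʰ/

place of articulation  plain     aspirated
bilabial          p         —       
dental            t̪        t̪ʰ     
alveolar          t         tʰ      
retroflex         ʈ         ʈʰ      
velar             —         kʰ      
uvular            q         —       
Gaps, from front to back: bilabial lacks aspirated (/pʰ/); velar lacks plain (/k/); uvular lacks aspirated (/qʰ/).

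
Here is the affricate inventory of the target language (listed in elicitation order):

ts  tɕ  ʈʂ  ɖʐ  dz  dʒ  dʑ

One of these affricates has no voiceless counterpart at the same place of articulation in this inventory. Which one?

/dʒ/

Alveolar: /ts/ ~ /dz/
Retroflex: /ʈʂ/ ~ /ɖʐ/
Alveolo-palatal: /tɕ/ ~ /dʑ/
Postalveolar: only /dʒ/ (voiced); no voiceless partner.
So /dʒ/ is the unpaired segment.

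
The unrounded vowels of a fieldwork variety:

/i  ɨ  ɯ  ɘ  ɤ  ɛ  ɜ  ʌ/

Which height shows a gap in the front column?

high-mid

height            front     central   back    
high              i         ɨ         ɯ       
high-mid          —         ɘ         ɤ       
low-mid           ɛ         ɜ         ʌ       
Every height has a front member except high-mid, where /e/ would be expected.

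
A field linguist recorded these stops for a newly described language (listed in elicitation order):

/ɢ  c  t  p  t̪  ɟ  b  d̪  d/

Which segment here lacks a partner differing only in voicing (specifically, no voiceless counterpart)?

/ɢ/

Bilabial: /p/ ~ /b/
Dental: /t̪/ ~ /d̪/
Alveolar: /t/ ~ /d/
Palatal: /c/ ~ /ɟ/
Uvular: only /ɢ/ (voiced); no voiceless partner.
So /ɢ/ is the unpaired segment.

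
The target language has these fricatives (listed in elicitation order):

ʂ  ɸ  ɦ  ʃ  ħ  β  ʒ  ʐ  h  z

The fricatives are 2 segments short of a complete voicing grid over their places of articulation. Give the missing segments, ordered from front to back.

Voiceless: /ɸ/ (bilabial), /ʃ/ (postalveolar), /ʂ/ (retroflex), /ħ/ (pharyngeal), /h/ (glottal).
Voiced: /β/ (bilabial), /z/ (alveolar), /ʒ/ (postalveolar), /ʐ/ (retroflex), /ɦ/ (glottal).
Gaps, from front to back: alveolar lacks voiceless (/s/); pharyngeal lacks voiced (/ʕ/).

/s/, /ʕ/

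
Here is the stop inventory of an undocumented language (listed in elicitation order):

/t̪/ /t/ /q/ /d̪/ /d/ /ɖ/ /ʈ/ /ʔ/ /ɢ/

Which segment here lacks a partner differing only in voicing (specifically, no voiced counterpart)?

Dental: /t̪/ ~ /d̪/
Alveolar: /t/ ~ /d/
Retroflex: /ʈ/ ~ /ɖ/
Uvular: /q/ ~ /ɢ/
Glottal: only /ʔ/ (voiceless); no voiced partner.
So /ʔ/ is the unpaired segment.

/ʔ/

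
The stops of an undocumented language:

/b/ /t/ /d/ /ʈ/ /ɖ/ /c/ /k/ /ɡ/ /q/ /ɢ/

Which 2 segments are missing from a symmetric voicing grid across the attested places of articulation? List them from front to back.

place of articulation  voiceless  voiced  
bilabial          —         b       
alveolar          t         d       
retroflex         ʈ         ɖ       
palatal           c         —       
velar             k         ɡ       
uvular            q         ɢ       
Gaps, from front to back: bilabial lacks voiceless (/p/); palatal lacks voiced (/ɟ/).

/p/, /ɟ/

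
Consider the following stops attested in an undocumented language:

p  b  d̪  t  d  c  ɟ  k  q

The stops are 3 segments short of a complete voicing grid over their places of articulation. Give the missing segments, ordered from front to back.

/t̪/, /ɡ/, /ɢ/

bilabial: voiceless /p/, voiced /b/.
dental: voiceless —, voiced /d̪/.
alveolar: voiceless /t/, voiced /d/.
palatal: voiceless /c/, voiced /ɟ/.
velar: voiceless /k/, voiced —.
uvular: voiceless /q/, voiced —.
Gaps, from front to back: dental lacks voiceless (/t̪/); velar lacks voiced (/ɡ/); uvular lacks voiced (/ɢ/).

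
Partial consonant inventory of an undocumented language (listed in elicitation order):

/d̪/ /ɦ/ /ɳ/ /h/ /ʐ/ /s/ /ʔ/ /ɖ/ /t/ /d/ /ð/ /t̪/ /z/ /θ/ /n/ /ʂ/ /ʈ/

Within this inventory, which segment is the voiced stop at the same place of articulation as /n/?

/n/ is an alveolar nasal.
The voiced stop at the same place is a voiced alveolar stop — in this inventory, /d/.

/d/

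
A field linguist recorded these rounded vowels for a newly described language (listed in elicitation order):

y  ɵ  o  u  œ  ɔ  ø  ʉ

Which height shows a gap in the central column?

height            front     central   back    
high              y         ʉ         u       
high-mid          ø         ɵ         o       
low-mid           œ         —         ɔ       
Every height has a central member except low-mid, where /ɞ/ would be expected.

low-mid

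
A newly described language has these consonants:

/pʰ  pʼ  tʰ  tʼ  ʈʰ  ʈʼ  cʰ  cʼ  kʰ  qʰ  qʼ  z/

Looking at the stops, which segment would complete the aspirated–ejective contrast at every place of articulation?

/kʼ/

bilabial: aspirated /pʰ/, ejective /pʼ/.
alveolar: aspirated /tʰ/, ejective /tʼ/.
retroflex: aspirated /ʈʰ/, ejective /ʈʼ/.
palatal: aspirated /cʰ/, ejective /cʼ/.
velar: aspirated /kʰ/, ejective —.
uvular: aspirated /qʰ/, ejective /qʼ/.
The velar row has no ejective member, so the gap is the ejective velar stop /kʼ/.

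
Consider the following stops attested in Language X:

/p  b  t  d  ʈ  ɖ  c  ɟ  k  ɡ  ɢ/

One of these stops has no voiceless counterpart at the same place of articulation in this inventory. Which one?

/ɢ/

Bilabial: /p/ ~ /b/
Alveolar: /t/ ~ /d/
Retroflex: /ʈ/ ~ /ɖ/
Palatal: /c/ ~ /ɟ/
Velar: /k/ ~ /ɡ/
Uvular: only /ɢ/ (voiced); no voiceless partner.
So /ɢ/ is the unpaired segment.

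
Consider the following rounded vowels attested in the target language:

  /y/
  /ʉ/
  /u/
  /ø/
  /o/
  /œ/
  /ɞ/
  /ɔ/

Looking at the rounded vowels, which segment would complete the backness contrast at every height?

/ɵ/

height            front     central   back    
high              y         ʉ         u       
high-mid          ø         —         o       
low-mid           œ         ɞ         ɔ       
The high-mid row has no central member, so the gap is the high-mid central rounded vowel /ɵ/.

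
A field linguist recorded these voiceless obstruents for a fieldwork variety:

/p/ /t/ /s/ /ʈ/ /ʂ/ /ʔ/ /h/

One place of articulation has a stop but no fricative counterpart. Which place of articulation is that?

bilabial

place of articulation  stop      fricative
bilabial          p         —       
alveolar          t         s       
retroflex         ʈ         ʂ       
glottal           ʔ         h       
Every place of articulation has a fricative member except bilabial, where /ɸ/ would be expected.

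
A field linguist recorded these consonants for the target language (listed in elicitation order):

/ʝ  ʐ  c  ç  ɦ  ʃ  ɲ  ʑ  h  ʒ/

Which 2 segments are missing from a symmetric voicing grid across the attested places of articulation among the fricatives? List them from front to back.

/ʂ/, /ɕ/

postalveolar: voiceless /ʃ/, voiced /ʒ/.
retroflex: voiceless —, voiced /ʐ/.
alveolo-palatal: voiceless —, voiced /ʑ/.
palatal: voiceless /ç/, voiced /ʝ/.
glottal: voiceless /h/, voiced /ɦ/.
Gaps, from front to back: retroflex lacks voiceless (/ʂ/); alveolo-palatal lacks voiceless (/ɕ/).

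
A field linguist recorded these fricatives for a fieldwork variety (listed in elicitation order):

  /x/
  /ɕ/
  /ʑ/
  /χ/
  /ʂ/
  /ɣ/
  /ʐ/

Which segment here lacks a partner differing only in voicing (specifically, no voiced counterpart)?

/χ/

Retroflex: /ʂ/ ~ /ʐ/
Alveolo-palatal: /ɕ/ ~ /ʑ/
Velar: /x/ ~ /ɣ/
Uvular: only /χ/ (voiceless); no voiced partner.
So /χ/ is the unpaired segment.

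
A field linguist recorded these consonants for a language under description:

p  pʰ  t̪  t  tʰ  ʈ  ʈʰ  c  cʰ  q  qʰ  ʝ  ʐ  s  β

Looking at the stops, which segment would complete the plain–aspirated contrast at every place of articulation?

place of articulation  plain     aspirated
bilabial          p         pʰ      
dental            t̪        —       
alveolar          t         tʰ      
retroflex         ʈ         ʈʰ      
palatal           c         cʰ      
uvular            q         qʰ      
The dental row has no aspirated member, so the gap is the aspirated dental stop /t̪ʰ/.

/t̪ʰ/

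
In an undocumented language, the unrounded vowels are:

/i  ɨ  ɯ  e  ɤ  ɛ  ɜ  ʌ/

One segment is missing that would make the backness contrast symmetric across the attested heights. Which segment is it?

/ɘ/

Front: /i/ (high), /e/ (high-mid), /ɛ/ (low-mid).
Central: /ɨ/ (high), /ɜ/ (low-mid).
Back: /ɯ/ (high), /ɤ/ (high-mid), /ʌ/ (low-mid).
The high-mid row has no central member, so the gap is the high-mid central unrounded vowel /ɘ/.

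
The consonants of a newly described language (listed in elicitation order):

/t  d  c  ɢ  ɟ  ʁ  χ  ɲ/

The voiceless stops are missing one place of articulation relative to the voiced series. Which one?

place of articulation  voiceless  voiced  
alveolar          t         d       
palatal           c         ɟ       
uvular            —         ɢ       
Every place of articulation has a voiceless member except uvular, where /q/ would be expected.

uvular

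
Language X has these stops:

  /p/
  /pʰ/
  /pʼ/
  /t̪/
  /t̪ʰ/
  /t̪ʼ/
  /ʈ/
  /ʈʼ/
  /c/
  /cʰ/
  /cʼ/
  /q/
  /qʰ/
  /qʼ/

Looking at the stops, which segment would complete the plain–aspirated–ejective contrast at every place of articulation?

place of articulation  plain     aspirated  ejective
bilabial          p         pʰ        pʼ      
dental            t̪        t̪ʰ       t̪ʼ     
retroflex         ʈ         —         ʈʼ      
palatal           c         cʰ        cʼ      
uvular            q         qʰ        qʼ      
The retroflex row has no aspirated member, so the gap is the aspirated retroflex stop /ʈʰ/.

/ʈʰ/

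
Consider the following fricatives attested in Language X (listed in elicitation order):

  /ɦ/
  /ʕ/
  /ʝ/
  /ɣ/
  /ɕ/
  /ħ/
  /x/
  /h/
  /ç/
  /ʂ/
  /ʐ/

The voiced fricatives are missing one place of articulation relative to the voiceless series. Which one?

alveolo-palatal

Voiceless: /ʂ/ (retroflex), /ɕ/ (alveolo-palatal), /ç/ (palatal), /x/ (velar), /ħ/ (pharyngeal), /h/ (glottal).
Voiced: /ʐ/ (retroflex), /ʝ/ (palatal), /ɣ/ (velar), /ʕ/ (pharyngeal), /ɦ/ (glottal).
Every place of articulation has a voiced member except alveolo-palatal, where /ʑ/ would be expected.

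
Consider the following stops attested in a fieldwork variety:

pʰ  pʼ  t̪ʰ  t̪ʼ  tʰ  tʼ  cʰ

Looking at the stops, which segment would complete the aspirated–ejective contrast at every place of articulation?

/cʼ/

bilabial: aspirated /pʰ/, ejective /pʼ/.
dental: aspirated /t̪ʰ/, ejective /t̪ʼ/.
alveolar: aspirated /tʰ/, ejective /tʼ/.
palatal: aspirated /cʰ/, ejective —.
The palatal row has no ejective member, so the gap is the ejective palatal stop /cʼ/.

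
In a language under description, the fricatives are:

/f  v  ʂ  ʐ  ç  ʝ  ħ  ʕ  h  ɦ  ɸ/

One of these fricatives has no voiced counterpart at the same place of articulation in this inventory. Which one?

/ɸ/

Labiodental: /f/ ~ /v/
Retroflex: /ʂ/ ~ /ʐ/
Palatal: /ç/ ~ /ʝ/
Pharyngeal: /ħ/ ~ /ʕ/
Glottal: /h/ ~ /ɦ/
Bilabial: only /ɸ/ (voiceless); no voiced partner.
So /ɸ/ is the unpaired segment.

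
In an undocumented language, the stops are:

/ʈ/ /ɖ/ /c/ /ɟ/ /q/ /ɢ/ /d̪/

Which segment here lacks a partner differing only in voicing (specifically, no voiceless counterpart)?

/d̪/

Retroflex: /ʈ/ ~ /ɖ/
Palatal: /c/ ~ /ɟ/
Uvular: /q/ ~ /ɢ/
Dental: only /d̪/ (voiced); no voiceless partner.
So /d̪/ is the unpaired segment.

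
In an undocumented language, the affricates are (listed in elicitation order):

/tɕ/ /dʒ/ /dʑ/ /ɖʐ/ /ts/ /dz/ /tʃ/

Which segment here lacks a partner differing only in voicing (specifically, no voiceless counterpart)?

/ɖʐ/

Alveolar: /ts/ ~ /dz/
Postalveolar: /tʃ/ ~ /dʒ/
Alveolo-palatal: /tɕ/ ~ /dʑ/
Retroflex: only /ɖʐ/ (voiced); no voiceless partner.
So /ɖʐ/ is the unpaired segment.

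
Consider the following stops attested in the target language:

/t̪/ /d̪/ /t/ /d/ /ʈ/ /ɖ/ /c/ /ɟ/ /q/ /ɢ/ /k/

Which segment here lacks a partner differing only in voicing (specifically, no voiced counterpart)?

/k/

Dental: /t̪/ ~ /d̪/
Alveolar: /t/ ~ /d/
Retroflex: /ʈ/ ~ /ɖ/
Palatal: /c/ ~ /ɟ/
Uvular: /q/ ~ /ɢ/
Velar: only /k/ (voiceless); no voiced partner.
So /k/ is the unpaired segment.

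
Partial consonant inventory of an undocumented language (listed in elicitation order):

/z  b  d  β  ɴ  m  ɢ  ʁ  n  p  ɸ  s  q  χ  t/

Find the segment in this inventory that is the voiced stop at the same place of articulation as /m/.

/m/ is a bilabial nasal.
The voiced stop at the same place is a voiced bilabial stop — in this inventory, /b/.

/b/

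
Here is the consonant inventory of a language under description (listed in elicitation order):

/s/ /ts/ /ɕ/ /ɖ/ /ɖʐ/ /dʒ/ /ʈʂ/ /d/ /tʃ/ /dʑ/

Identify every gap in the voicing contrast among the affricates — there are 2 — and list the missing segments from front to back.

/dz/, /tɕ/

Voiceless: /ts/ (alveolar), /tʃ/ (postalveolar), /ʈʂ/ (retroflex).
Voiced: /dʒ/ (postalveolar), /ɖʐ/ (retroflex), /dʑ/ (alveolo-palatal).
Gaps, from front to back: alveolar lacks voiced (/dz/); alveolo-palatal lacks voiceless (/tɕ/).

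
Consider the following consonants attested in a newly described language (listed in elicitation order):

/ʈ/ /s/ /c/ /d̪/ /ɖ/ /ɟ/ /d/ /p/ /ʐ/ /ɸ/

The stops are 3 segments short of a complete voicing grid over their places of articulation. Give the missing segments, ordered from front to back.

place of articulation  voiceless  voiced  
bilabial          p         —       
dental            —         d̪      
alveolar          —         d       
retroflex         ʈ         ɖ       
palatal           c         ɟ       
Gaps, from front to back: bilabial lacks voiced (/b/); dental lacks voiceless (/t̪/); alveolar lacks voiceless (/t/).

/b/, /t̪/, /t/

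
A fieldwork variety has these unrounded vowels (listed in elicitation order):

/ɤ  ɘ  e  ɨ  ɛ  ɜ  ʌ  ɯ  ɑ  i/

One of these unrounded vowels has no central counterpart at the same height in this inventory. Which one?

High: /i/ ~ /ɨ/ ~ /ɯ/
High-mid: /e/ ~ /ɘ/ ~ /ɤ/
Low-mid: /ɛ/ ~ /ɜ/ ~ /ʌ/
Low: only /ɑ/ (back); no central partner.
So /ɑ/ is the unpaired segment.

/ɑ/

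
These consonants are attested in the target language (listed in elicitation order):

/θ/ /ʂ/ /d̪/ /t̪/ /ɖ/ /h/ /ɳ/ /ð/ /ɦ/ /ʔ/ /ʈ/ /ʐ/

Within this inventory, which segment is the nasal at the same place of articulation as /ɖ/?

/ɖ/ is a voiced retroflex stop.
The nasal at the same place is a retroflex nasal — in this inventory, /ɳ/.

/ɳ/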